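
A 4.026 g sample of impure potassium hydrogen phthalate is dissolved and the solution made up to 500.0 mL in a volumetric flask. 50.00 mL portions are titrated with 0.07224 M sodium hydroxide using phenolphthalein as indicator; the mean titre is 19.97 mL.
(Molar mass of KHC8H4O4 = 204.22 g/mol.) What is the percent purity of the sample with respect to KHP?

KHC8H4O4 + NaOH → KNaC8H4O4 + H2O
n(NaOH) per titration = 0.01997 × 0.07224 = 1.443 × 10^-3 mol
n(KHC8H4O4) in each aliquot = 1.443 × 10^-3 mol (1:1 ratio)
n(KHC8H4O4) in the whole flask = 1.443 × 10^-3 × 500.0/50.00 = 0.01443 mol
mass of KHC8H4O4 = 0.01443 × 204.22 = 2.946 g
% KHC8H4O4 = 2.946 / 4.026 × 100 = 73.18 %

73.18 %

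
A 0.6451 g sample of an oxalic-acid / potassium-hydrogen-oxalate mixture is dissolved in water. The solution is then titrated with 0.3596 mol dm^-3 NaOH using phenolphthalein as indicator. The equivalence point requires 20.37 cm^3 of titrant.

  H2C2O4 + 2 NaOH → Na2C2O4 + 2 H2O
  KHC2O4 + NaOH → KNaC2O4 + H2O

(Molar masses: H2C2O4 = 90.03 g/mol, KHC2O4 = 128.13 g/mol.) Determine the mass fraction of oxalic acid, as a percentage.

24.64 %

n(NaOH) = 0.02037 × 0.3596 = 7.325 × 10^-3 mol
Let x = n(H2C2O4), y = n(KHC2O4).
Titrant: 2x + 1y = 7.325 × 10^-3;  mass: 90.03x + 128.13y = 0.6451
Solving, x = 1.765 × 10^-3 mol, y = 3.794 × 10^-3 mol
mass of H2C2O4 = 1.765 × 10^-3 × 90.03 = 0.1589 g
% H2C2O4 = 0.1589 / 0.6451 × 100 = 24.64 %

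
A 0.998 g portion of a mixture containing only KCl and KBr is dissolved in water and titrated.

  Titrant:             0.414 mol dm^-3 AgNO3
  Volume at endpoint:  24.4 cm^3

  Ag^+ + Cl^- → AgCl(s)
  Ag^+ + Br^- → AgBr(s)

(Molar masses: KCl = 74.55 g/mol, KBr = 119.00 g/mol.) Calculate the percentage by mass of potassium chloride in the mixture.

34.3 %

n(AgNO3) = 0.0244 × 0.414 = 0.0101 mol
Let x = n(KCl), y = n(KBr).
Titrant: 1x + 1y = 0.0101;  mass: 74.55x + 119.00y = 0.998
Solving, x = 4.59 × 10^-3 mol, y = 5.51 × 10^-3 mol
mass of KCl = 4.59 × 10^-3 × 74.55 = 0.342 g
% KCl = 0.342 / 0.998 × 100 = 34.3 %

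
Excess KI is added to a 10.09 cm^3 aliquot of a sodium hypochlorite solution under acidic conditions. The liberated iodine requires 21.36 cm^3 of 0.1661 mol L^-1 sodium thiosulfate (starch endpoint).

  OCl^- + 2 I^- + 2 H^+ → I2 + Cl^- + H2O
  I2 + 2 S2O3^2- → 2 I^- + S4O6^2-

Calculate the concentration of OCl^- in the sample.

0.1758 mol/L

n(S2O3^2-) = 0.02136 × 0.1661 = 3.548 × 10^-3 mol
n(I2) = n(S2O3^2-)/2 = 1.774 × 10^-3 mol
n(OCl^-) in the aliquot = 1.774 × 10^-3 mol (1:1 ratio)
[OCl^-] = 1.774 × 10^-3 / 0.01009 = 0.1758 mol/L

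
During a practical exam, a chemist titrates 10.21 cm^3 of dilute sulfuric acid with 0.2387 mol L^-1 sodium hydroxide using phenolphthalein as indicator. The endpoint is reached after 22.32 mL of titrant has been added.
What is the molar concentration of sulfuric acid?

0.2609 mol/L

H2SO4 + 2 NaOH → Na2SO4 + 2 H2O
n(NaOH) = 0.02232 L × 0.2387 mol/L = 5.328 × 10^-3 mol
From the 1:2 mole ratio, n(H2SO4) = 1/2 × 5.328 × 10^-3 = 2.664 × 10^-3 mol
[H2SO4] = 2.664 × 10^-3 mol / 0.01021 L = 0.2609 mol/L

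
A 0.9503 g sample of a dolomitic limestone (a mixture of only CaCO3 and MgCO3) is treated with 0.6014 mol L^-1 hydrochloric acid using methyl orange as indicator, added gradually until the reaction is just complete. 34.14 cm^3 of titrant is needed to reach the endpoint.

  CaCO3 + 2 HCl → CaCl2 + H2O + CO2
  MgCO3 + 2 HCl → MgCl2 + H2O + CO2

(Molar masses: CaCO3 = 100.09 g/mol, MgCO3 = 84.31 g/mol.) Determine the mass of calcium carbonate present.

n(HCl) = 0.03414 × 0.6014 = 0.02053 mol
Let x = n(CaCO3), y = n(MgCO3).
Titrant: 2x + 2y = 0.02053;  mass: 100.09x + 84.31y = 0.9503
Solving, x = 5.373 × 10^-3 mol, y = 4.893 × 10^-3 mol
mass of CaCO3 = 5.373 × 10^-3 × 100.09 = 0.5378 g

0.5378 g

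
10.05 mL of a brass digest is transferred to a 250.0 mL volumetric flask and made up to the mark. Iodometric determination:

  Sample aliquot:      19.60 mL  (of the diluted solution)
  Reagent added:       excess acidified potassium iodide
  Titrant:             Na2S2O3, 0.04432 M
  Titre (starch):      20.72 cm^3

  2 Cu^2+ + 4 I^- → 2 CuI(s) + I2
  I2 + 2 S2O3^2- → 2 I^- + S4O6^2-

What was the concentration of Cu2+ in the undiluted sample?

n(S2O3^2-) = 0.02072 × 0.04432 = 9.183 × 10^-4 mol
n(I2) = n(S2O3^2-)/2 = 4.592 × 10^-4 mol
From the 2:1 ratio, n(Cu2+) in the aliquot = 2/1 × 4.592 × 10^-4 = 9.183 × 10^-4 mol
[Cu2+]_dilute = 9.183 × 10^-4 / 0.01960 = 0.04685 mol/L
[Cu2+]_original = 0.04685 × 250.0/10.05 = 1.165 mol/L

1.165 M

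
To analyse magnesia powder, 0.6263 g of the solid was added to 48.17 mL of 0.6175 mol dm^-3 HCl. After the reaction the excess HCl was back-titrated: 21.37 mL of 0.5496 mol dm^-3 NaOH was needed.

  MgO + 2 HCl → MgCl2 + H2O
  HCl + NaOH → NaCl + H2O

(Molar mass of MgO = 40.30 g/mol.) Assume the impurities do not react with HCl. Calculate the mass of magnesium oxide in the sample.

0.3627 g

n(HCl) added = 0.04817 × 0.6175 = 0.02974 mol
n(NaOH) used in back-titration = 0.02137 × 0.5496 = 0.01174 mol
n(HCl) left over = 0.01174 mol (1:1 ratio)
n(HCl) consumed by analyte = 0.02974 − 0.01174 = 0.01800 mol
From the 1:2 ratio, n(MgO) = 1/2 × 0.01800 = 9.000 × 10^-3 mol
mass of MgO = 9.000 × 10^-3 × 40.30 = 0.3627 g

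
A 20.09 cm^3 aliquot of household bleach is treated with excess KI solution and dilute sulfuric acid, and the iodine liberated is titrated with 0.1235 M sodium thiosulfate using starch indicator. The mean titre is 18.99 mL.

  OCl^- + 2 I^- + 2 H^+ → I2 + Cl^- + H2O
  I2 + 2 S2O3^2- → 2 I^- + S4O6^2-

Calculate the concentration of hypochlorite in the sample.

0.05837 M

n(S2O3^2-) = 0.01899 × 0.1235 = 2.345 × 10^-3 mol
n(I2) = n(S2O3^2-)/2 = 1.173 × 10^-3 mol
n(OCl^-) in the aliquot = 1.173 × 10^-3 mol (1:1 ratio)
[OCl^-] = 1.173 × 10^-3 / 0.02009 = 0.05837 mol/L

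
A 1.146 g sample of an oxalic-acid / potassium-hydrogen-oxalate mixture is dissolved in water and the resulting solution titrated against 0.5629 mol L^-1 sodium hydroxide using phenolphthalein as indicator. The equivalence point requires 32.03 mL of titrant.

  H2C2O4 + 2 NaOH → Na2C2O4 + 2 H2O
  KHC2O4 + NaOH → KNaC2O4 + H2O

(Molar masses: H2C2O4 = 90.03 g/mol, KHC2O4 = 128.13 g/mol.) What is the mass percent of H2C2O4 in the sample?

n(NaOH) = 0.03203 × 0.5629 = 0.01803 mol
Let x = n(H2C2O4), y = n(KHC2O4).
Titrant: 2x + 1y = 0.01803;  mass: 90.03x + 128.13y = 1.146
Solving, x = 7.003 × 10^-3 mol, y = 4.023 × 10^-3 mol
mass of H2C2O4 = 7.003 × 10^-3 × 90.03 = 0.6305 g
% H2C2O4 = 0.6305 / 1.146 × 100 = 55.02 %

55.02 %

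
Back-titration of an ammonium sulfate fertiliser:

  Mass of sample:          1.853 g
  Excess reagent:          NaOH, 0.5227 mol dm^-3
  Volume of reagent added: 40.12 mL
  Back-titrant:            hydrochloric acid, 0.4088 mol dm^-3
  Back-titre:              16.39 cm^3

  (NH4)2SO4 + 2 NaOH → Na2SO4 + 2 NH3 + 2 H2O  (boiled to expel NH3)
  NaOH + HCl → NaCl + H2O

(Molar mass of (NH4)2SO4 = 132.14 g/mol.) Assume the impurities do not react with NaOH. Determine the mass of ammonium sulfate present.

n(NaOH) added = 0.04012 × 0.5227 = 0.02097 mol
n(HCl) used in back-titration = 0.01639 × 0.4088 = 6.700 × 10^-3 mol
n(NaOH) left over = 6.700 × 10^-3 mol (1:1 ratio)
n(NaOH) consumed by analyte = 0.02097 − 6.700 × 10^-3 = 0.01427 mol
From the 1:2 ratio, n((NH4)2SO4) = 1/2 × 0.01427 = 7.135 × 10^-3 mol
mass of (NH4)2SO4 = 7.135 × 10^-3 × 132.14 = 0.9429 g

0.9429 g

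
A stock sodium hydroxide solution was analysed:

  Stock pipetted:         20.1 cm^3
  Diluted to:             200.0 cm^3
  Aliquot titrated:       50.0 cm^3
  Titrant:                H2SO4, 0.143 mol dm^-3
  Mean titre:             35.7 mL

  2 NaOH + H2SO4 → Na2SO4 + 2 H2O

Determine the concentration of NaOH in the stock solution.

2.03 mol/L

n(H2SO4) = 0.0357 × 0.143 = 5.11 × 10^-3 mol
From the 2:1 ratio, n(NaOH) in the aliquot = 2/1 × 5.11 × 10^-3 = 0.0102 mol
[NaOH]_dilute = 0.0102 / 0.0500 = 0.204 mol/L
Dilution factor = 200.0 / 20.1 = 9.950
[NaOH]_stock = 0.204 × 9.950 = 2.03 mol/L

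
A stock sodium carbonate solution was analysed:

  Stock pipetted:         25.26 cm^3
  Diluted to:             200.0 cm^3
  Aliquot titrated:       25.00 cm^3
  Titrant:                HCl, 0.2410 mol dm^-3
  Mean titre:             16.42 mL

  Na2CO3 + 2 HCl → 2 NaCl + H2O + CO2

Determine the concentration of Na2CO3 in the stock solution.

n(HCl) = 0.01642 × 0.2410 = 3.957 × 10^-3 mol
From the 1:2 ratio, n(Na2CO3) in the aliquot = 1/2 × 3.957 × 10^-3 = 1.979 × 10^-3 mol
[Na2CO3]_dilute = 1.979 × 10^-3 / 0.02500 = 0.07914 mol/L
Dilution factor = 200.0 / 25.26 = 7.918
[Na2CO3]_stock = 0.07914 × 7.918 = 0.6266 mol/L

0.6266 mol/L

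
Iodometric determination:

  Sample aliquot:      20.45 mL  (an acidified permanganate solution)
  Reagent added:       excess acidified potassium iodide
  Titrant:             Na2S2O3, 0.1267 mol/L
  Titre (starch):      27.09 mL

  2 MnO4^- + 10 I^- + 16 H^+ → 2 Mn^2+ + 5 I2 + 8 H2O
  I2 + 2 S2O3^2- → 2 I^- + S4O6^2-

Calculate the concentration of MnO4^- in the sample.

0.03357 mol/L

n(S2O3^2-) = 0.02709 × 0.1267 = 3.432 × 10^-3 mol
n(I2) = n(S2O3^2-)/2 = 1.716 × 10^-3 mol
From the 2:5 ratio, n(MnO4^-) in the aliquot = 2/5 × 1.716 × 10^-3 = 6.865 × 10^-4 mol
[MnO4^-] = 6.865 × 10^-4 / 0.02045 = 0.03357 mol/L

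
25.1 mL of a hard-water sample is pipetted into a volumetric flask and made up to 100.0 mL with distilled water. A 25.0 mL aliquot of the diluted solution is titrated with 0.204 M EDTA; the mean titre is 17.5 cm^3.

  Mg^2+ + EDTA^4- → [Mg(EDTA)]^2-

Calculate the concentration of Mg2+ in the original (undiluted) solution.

n(EDTA) = 0.0175 × 0.204 = 3.57 × 10^-3 mol
n(Mg2+) in the aliquot = 3.57 × 10^-3 mol (1:1 ratio)
[Mg2+]_dilute = 3.57 × 10^-3 / 0.0250 = 0.143 mol/L
Dilution factor = 100.0 / 25.1 = 3.984
[Mg2+]_stock = 0.143 × 3.984 = 0.569 mol/L

0.569 M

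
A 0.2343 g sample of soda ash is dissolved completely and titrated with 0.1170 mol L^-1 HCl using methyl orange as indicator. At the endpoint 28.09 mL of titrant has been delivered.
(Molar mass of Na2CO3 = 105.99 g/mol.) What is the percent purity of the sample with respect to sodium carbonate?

74.34 %

Na2CO3 + 2 HCl → 2 NaCl + H2O + CO2
n(HCl) = 0.02809 L × 0.1170 mol/L = 3.287 × 10^-3 mol
From the 1:2 ratio, n(Na2CO3) = 1/2 × 3.287 × 10^-3 = 1.643 × 10^-3 mol
mass of Na2CO3 = 1.643 × 10^-3 × 105.99 g/mol = 0.1742 g
% Na2CO3 = 0.1742 / 0.2343 × 100 = 74.34 %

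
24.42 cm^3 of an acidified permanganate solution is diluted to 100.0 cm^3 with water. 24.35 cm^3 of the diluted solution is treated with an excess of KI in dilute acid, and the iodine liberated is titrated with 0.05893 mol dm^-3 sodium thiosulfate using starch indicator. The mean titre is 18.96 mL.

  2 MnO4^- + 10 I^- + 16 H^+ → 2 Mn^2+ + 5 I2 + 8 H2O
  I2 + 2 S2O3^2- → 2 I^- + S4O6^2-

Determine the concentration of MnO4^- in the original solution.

0.03758 mol/L

n(S2O3^2-) = 0.01896 × 0.05893 = 1.117 × 10^-3 mol
n(I2) = n(S2O3^2-)/2 = 5.587 × 10^-4 mol
From the 2:5 ratio, n(MnO4^-) in the aliquot = 2/5 × 5.587 × 10^-4 = 2.235 × 10^-4 mol
[MnO4^-]_dilute = 2.235 × 10^-4 / 0.02435 = 0.009177 mol/L
[MnO4^-]_original = 0.009177 × 100.0/24.42 = 0.03758 mol/L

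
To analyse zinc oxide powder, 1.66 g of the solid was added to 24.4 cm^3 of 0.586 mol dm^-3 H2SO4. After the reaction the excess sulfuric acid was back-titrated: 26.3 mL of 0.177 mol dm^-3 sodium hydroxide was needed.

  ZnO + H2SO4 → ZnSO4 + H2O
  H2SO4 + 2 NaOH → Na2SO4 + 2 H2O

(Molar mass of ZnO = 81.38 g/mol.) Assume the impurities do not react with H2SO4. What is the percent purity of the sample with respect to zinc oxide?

n(H2SO4) added = 0.0244 × 0.586 = 0.0143 mol
n(NaOH) used in back-titration = 0.0263 × 0.177 = 4.66 × 10^-3 mol
From the 1:2 ratio, n(H2SO4) left over = 1/2 × 4.66 × 10^-3 = 2.33 × 10^-3 mol
n(H2SO4) consumed by analyte = 0.0143 − 2.33 × 10^-3 = 0.0120 mol
n(ZnO) = 0.0120 mol (1:1 ratio)
mass of ZnO = 0.0120 × 81.38 = 0.974 g
% ZnO = 0.974 / 1.66 × 100 = 58.7 %

58.7 %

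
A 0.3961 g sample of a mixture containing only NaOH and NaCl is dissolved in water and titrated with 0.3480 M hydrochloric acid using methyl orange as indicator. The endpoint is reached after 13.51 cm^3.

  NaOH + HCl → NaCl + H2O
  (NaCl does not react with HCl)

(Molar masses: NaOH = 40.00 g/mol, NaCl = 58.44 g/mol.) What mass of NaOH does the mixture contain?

n(HCl) = 0.01351 × 0.3480 = 4.701 × 10^-3 mol
Let x = n(NaOH), y = n(NaCl).
Titrant: 1x = 4.701 × 10^-3;  mass: 40.00x + 58.44y = 0.3961
Solving, x = 4.701 × 10^-3 mol, y = 3.560 × 10^-3 mol
mass of NaOH = 4.701 × 10^-3 × 40.00 = 0.1881 g

0.1881 g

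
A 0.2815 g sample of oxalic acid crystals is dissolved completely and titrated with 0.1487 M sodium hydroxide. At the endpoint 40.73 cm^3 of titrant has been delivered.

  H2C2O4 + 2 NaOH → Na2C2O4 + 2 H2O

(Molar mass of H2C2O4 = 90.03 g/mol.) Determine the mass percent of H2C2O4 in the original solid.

n(NaOH) = 0.04073 L × 0.1487 mol/L = 6.057 × 10^-3 mol
From the 1:2 ratio, n(H2C2O4) = 1/2 × 6.057 × 10^-3 = 3.028 × 10^-3 mol
mass of H2C2O4 = 3.028 × 10^-3 × 90.03 g/mol = 0.2726 g
% H2C2O4 = 0.2726 / 0.2815 × 100 = 96.85 %

96.85 %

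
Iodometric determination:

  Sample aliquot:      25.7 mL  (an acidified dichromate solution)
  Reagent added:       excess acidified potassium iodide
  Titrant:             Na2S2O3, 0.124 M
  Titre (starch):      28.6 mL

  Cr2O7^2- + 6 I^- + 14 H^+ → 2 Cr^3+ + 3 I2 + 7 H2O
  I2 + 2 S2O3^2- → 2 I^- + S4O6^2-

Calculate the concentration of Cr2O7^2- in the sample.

n(S2O3^2-) = 0.0286 × 0.124 = 3.55 × 10^-3 mol
n(I2) = n(S2O3^2-)/2 = 1.77 × 10^-3 mol
From the 1:3 ratio, n(Cr2O7^2-) in the aliquot = 1/3 × 1.77 × 10^-3 = 5.91 × 10^-4 mol
[Cr2O7^2-] = 5.91 × 10^-4 / 0.0257 = 0.0230 mol/L

0.0230 M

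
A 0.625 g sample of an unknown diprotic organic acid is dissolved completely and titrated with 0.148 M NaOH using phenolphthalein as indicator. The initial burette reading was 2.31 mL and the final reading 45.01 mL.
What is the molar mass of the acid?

198 g/mol

n(NaOH) = 0.0427 L × 0.148 mol/L = 6.32 × 10^-3 mol
From the 1:2 ratio, n(H2A) = 1/2 × 6.32 × 10^-3 = 3.16 × 10^-3 mol
M = m / n = 0.625 g / 3.16 × 10^-3 mol = 198 g/mol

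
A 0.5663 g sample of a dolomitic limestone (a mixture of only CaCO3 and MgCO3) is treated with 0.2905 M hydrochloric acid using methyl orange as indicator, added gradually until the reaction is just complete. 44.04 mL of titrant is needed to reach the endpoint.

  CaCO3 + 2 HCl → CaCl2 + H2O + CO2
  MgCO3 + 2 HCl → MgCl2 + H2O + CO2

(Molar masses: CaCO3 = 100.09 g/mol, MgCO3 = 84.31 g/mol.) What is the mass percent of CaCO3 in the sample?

n(HCl) = 0.04404 × 0.2905 = 0.01279 mol
Let x = n(CaCO3), y = n(MgCO3).
Titrant: 2x + 2y = 0.01279;  mass: 100.09x + 84.31y = 0.5663
Solving, x = 1.710 × 10^-3 mol, y = 4.687 × 10^-3 mol
mass of CaCO3 = 1.710 × 10^-3 × 100.09 = 0.1712 g
% CaCO3 = 0.1712 / 0.5663 × 100 = 30.22 %

30.22 %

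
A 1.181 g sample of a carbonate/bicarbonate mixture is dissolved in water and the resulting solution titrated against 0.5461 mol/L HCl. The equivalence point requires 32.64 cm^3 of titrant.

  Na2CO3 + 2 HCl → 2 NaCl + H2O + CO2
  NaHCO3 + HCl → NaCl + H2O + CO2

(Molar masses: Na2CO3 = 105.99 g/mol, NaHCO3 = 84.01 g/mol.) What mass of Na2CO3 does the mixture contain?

0.5407 g

n(HCl) = 0.03264 × 0.5461 = 0.01782 mol
Let x = n(Na2CO3), y = n(NaHCO3).
Titrant: 2x + 1y = 0.01782;  mass: 105.99x + 84.01y = 1.181
Solving, x = 5.102 × 10^-3 mol, y = 7.621 × 10^-3 mol
mass of Na2CO3 = 5.102 × 10^-3 × 105.99 = 0.5407 g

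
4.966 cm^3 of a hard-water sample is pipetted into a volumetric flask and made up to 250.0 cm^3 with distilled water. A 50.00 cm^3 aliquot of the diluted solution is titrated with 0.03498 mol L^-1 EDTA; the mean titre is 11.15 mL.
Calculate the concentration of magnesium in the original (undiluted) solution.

Mg^2+ + EDTA^4- → [Mg(EDTA)]^2-
n(EDTA) = 0.01115 × 0.03498 = 3.900 × 10^-4 mol
n(Mg2+) in the aliquot = 3.900 × 10^-4 mol (1:1 ratio)
[Mg2+]_dilute = 3.900 × 10^-4 / 0.05000 = 0.007801 mol/L
Dilution factor = 250.0 / 4.966 = 50.34
[Mg2+]_stock = 0.007801 × 50.34 = 0.3927 mol/L

0.3927 mol/L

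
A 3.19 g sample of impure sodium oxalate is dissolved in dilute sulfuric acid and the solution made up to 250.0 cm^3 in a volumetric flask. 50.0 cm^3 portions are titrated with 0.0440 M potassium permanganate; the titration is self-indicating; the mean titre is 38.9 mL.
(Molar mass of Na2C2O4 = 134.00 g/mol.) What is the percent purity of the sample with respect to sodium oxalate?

89.9 %

2 MnO4^- + 5 C2O4^2- + 16 H^+ → 2 Mn^2+ + 10 CO2 + 8 H2O
n(KMnO4) per titration = 0.0389 × 0.0440 = 1.71 × 10^-3 mol
From the 5:2 ratio, n(Na2C2O4) in each aliquot = 5/2 × 1.71 × 10^-3 = 4.28 × 10^-3 mol
n(Na2C2O4) in the whole flask = 4.28 × 10^-3 × 250.0/50.0 = 0.0214 mol
mass of Na2C2O4 = 0.0214 × 134.00 = 2.87 g
% Na2C2O4 = 2.87 / 3.19 × 100 = 89.9 %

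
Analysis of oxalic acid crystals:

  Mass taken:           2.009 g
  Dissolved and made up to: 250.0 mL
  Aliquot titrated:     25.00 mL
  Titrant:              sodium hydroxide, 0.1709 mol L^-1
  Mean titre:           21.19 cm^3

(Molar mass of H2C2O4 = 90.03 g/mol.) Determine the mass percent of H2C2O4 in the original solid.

81.14 %

H2C2O4 + 2 NaOH → Na2C2O4 + 2 H2O
n(NaOH) per titration = 0.02119 × 0.1709 = 3.621 × 10^-3 mol
From the 1:2 ratio, n(H2C2O4) in each aliquot = 1/2 × 3.621 × 10^-3 = 1.811 × 10^-3 mol
n(H2C2O4) in the whole flask = 1.811 × 10^-3 × 250.0/25.00 = 0.01811 mol
mass of H2C2O4 = 0.01811 × 90.03 = 1.630 g
% H2C2O4 = 1.630 / 2.009 × 100 = 81.14 %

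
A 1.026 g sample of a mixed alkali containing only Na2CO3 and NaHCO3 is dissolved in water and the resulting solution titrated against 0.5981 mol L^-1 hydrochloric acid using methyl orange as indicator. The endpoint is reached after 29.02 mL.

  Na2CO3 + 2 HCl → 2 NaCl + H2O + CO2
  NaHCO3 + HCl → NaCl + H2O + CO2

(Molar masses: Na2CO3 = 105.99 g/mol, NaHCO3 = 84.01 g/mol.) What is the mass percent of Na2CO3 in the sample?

71.97 %

n(HCl) = 0.02902 × 0.5981 = 0.01736 mol
Let x = n(Na2CO3), y = n(NaHCO3).
Titrant: 2x + 1y = 0.01736;  mass: 105.99x + 84.01y = 1.026
Solving, x = 6.967 × 10^-3 mol, y = 3.423 × 10^-3 mol
mass of Na2CO3 = 6.967 × 10^-3 × 105.99 = 0.7384 g
% Na2CO3 = 0.7384 / 1.026 × 100 = 71.97 %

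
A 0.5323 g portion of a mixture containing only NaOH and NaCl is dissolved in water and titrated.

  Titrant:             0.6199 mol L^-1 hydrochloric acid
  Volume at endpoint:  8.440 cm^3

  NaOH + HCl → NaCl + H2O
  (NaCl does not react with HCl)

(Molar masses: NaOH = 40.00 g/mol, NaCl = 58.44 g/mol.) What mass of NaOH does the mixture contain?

n(HCl) = 0.008440 × 0.6199 = 5.232 × 10^-3 mol
Let x = n(NaOH), y = n(NaCl).
Titrant: 1x = 5.232 × 10^-3;  mass: 40.00x + 58.44y = 0.5323
Solving, x = 5.232 × 10^-3 mol, y = 5.527 × 10^-3 mol
mass of NaOH = 5.232 × 10^-3 × 40.00 = 0.2093 g

0.2093 g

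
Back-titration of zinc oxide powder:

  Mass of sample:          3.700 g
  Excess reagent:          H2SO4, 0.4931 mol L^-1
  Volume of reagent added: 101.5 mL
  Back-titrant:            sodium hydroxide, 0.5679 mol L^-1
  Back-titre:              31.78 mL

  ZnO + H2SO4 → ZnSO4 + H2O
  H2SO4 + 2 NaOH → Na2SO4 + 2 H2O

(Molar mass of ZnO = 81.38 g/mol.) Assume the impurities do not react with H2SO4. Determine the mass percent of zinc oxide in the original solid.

n(H2SO4) added = 0.1015 × 0.4931 = 0.05005 mol
n(NaOH) used in back-titration = 0.03178 × 0.5679 = 0.01805 mol
From the 1:2 ratio, n(H2SO4) left over = 1/2 × 0.01805 = 9.024 × 10^-3 mol
n(H2SO4) consumed by analyte = 0.05005 − 9.024 × 10^-3 = 0.04103 mol
n(ZnO) = 0.04103 mol (1:1 ratio)
mass of ZnO = 0.04103 × 81.38 = 3.339 g
% ZnO = 3.339 / 3.700 × 100 = 90.23 %

90.23 %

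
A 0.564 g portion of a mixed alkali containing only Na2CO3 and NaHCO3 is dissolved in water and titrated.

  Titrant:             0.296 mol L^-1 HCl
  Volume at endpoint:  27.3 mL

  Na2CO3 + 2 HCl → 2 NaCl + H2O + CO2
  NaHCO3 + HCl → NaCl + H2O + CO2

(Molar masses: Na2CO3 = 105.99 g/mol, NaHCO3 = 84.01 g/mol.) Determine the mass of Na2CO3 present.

n(HCl) = 0.0273 × 0.296 = 8.08 × 10^-3 mol
Let x = n(Na2CO3), y = n(NaHCO3).
Titrant: 2x + 1y = 8.08 × 10^-3;  mass: 105.99x + 84.01y = 0.564
Solving, x = 1.85 × 10^-3 mol, y = 4.38 × 10^-3 mol
mass of Na2CO3 = 1.85 × 10^-3 × 105.99 = 0.196 g

0.196 g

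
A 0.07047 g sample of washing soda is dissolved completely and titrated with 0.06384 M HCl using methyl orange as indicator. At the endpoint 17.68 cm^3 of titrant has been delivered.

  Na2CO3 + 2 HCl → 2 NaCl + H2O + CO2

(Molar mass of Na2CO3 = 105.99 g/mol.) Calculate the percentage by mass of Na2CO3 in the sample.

n(HCl) = 0.01768 L × 0.06384 mol/L = 1.129 × 10^-3 mol
From the 1:2 ratio, n(Na2CO3) = 1/2 × 1.129 × 10^-3 = 5.643 × 10^-4 mol
mass of Na2CO3 = 5.643 × 10^-4 × 105.99 g/mol = 0.05981 g
% Na2CO3 = 0.05981 / 0.07047 × 100 = 84.88 %

84.88 %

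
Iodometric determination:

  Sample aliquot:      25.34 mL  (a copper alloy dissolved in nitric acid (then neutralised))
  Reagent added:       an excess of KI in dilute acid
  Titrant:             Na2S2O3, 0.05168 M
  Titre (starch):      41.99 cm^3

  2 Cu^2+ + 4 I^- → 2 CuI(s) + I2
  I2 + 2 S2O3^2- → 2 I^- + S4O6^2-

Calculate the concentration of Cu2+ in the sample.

0.08564 M

n(S2O3^2-) = 0.04199 × 0.05168 = 2.170 × 10^-3 mol
n(I2) = n(S2O3^2-)/2 = 1.085 × 10^-3 mol
From the 2:1 ratio, n(Cu2+) in the aliquot = 2/1 × 1.085 × 10^-3 = 2.170 × 10^-3 mol
[Cu2+] = 2.170 × 10^-3 / 0.02534 = 0.08564 mol/L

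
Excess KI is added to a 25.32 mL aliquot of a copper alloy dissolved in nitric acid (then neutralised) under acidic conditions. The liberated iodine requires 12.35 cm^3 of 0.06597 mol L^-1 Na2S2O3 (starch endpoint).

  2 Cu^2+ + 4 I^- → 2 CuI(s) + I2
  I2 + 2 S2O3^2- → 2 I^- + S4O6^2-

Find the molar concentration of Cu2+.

n(S2O3^2-) = 0.01235 × 0.06597 = 8.147 × 10^-4 mol
n(I2) = n(S2O3^2-)/2 = 4.074 × 10^-4 mol
From the 2:1 ratio, n(Cu2+) in the aliquot = 2/1 × 4.074 × 10^-4 = 8.147 × 10^-4 mol
[Cu2+] = 8.147 × 10^-4 / 0.02532 = 0.03218 mol/L

0.03218 mol/L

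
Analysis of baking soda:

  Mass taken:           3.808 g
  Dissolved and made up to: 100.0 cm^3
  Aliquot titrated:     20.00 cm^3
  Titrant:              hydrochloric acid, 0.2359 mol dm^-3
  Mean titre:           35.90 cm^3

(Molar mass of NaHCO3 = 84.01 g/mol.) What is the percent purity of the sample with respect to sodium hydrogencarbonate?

NaHCO3 + HCl → NaCl + H2O + CO2
n(HCl) per titration = 0.03590 × 0.2359 = 8.469 × 10^-3 mol
n(NaHCO3) in each aliquot = 8.469 × 10^-3 mol (1:1 ratio)
n(NaHCO3) in the whole flask = 8.469 × 10^-3 × 100.0/20.00 = 0.04234 mol
mass of NaHCO3 = 0.04234 × 84.01 = 3.557 g
% NaHCO3 = 3.557 / 3.808 × 100 = 93.42 %

93.42 %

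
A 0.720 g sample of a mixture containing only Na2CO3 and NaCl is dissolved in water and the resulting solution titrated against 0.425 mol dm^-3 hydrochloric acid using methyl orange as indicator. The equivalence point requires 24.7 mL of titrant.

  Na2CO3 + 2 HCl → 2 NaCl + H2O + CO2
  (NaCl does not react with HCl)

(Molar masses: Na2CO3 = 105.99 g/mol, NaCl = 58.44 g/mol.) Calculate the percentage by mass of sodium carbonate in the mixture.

n(HCl) = 0.0247 × 0.425 = 0.0105 mol
Let x = n(Na2CO3), y = n(NaCl).
Titrant: 2x = 0.0105;  mass: 105.99x + 58.44y = 0.720
Solving, x = 5.25 × 10^-3 mol, y = 2.80 × 10^-3 mol
mass of Na2CO3 = 5.25 × 10^-3 × 105.99 = 0.556 g
% Na2CO3 = 0.556 / 0.720 × 100 = 77.3 %

77.3 %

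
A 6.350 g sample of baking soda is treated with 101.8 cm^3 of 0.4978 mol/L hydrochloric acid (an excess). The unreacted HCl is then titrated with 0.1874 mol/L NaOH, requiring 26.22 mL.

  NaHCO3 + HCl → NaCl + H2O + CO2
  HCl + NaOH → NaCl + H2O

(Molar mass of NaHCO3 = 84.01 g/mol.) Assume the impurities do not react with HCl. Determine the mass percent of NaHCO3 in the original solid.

n(HCl) added = 0.1018 × 0.4978 = 0.05068 mol
n(NaOH) used in back-titration = 0.02622 × 0.1874 = 4.914 × 10^-3 mol
n(HCl) left over = 4.914 × 10^-3 mol (1:1 ratio)
n(HCl) consumed by analyte = 0.05068 − 4.914 × 10^-3 = 0.04576 mol
n(NaHCO3) = 0.04576 mol (1:1 ratio)
mass of NaHCO3 = 0.04576 × 84.01 = 3.845 g
% NaHCO3 = 3.845 / 6.350 × 100 = 60.54 %

60.54 %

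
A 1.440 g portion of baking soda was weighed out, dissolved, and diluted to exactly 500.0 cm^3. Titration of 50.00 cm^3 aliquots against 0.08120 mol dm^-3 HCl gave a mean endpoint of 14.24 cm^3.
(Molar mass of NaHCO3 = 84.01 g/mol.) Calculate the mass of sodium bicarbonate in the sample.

0.9714 g

NaHCO3 + HCl → NaCl + H2O + CO2
n(HCl) per titration = 0.01424 × 0.08120 = 1.156 × 10^-3 mol
n(NaHCO3) in each aliquot = 1.156 × 10^-3 mol (1:1 ratio)
n(NaHCO3) in the whole flask = 1.156 × 10^-3 × 500.0/50.00 = 0.01156 mol
mass of NaHCO3 = 0.01156 × 84.01 = 0.9714 g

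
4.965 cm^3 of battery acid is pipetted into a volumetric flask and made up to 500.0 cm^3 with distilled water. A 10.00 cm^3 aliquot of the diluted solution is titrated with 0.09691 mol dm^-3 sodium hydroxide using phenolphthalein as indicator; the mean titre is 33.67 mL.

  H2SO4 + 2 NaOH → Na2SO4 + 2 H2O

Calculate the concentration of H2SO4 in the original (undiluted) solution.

16.43 mol/L

n(NaOH) = 0.03367 × 0.09691 = 3.263 × 10^-3 mol
From the 1:2 ratio, n(H2SO4) in the aliquot = 1/2 × 3.263 × 10^-3 = 1.631 × 10^-3 mol
[H2SO4]_dilute = 1.631 × 10^-3 / 0.01000 = 0.1631 mol/L
Dilution factor = 500.0 / 4.965 = 100.7
[H2SO4]_stock = 0.1631 × 100.7 = 16.43 mol/L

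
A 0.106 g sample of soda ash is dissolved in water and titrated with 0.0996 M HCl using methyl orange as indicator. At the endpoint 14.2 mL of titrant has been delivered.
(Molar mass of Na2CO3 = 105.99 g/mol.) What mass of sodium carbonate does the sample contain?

Na2CO3 + 2 HCl → 2 NaCl + H2O + CO2
n(HCl) = 0.0142 L × 0.0996 mol/L = 1.41 × 10^-3 mol
From the 1:2 ratio, n(Na2CO3) = 1/2 × 1.41 × 10^-3 = 7.07 × 10^-4 mol
mass of Na2CO3 = 7.07 × 10^-4 × 105.99 g/mol = 0.0750 g

0.0750 g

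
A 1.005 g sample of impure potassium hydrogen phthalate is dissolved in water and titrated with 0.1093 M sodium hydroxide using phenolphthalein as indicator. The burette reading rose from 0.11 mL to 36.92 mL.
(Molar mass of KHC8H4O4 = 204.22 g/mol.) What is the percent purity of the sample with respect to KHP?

81.76 %

KHC8H4O4 + NaOH → KNaC8H4O4 + H2O
n(NaOH) = 0.03681 L × 0.1093 mol/L = 4.023 × 10^-3 mol
n(KHC8H4O4) = 4.023 × 10^-3 mol (1:1 ratio)
mass of KHC8H4O4 = 4.023 × 10^-3 × 204.22 g/mol = 0.8216 g
% KHC8H4O4 = 0.8216 / 1.005 × 100 = 81.76 %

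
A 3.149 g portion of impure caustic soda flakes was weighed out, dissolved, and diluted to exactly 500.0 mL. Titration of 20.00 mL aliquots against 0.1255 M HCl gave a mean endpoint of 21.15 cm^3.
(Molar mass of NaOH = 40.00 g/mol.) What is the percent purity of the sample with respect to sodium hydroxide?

NaOH + HCl → NaCl + H2O
n(HCl) per titration = 0.02115 × 0.1255 = 2.654 × 10^-3 mol
n(NaOH) in each aliquot = 2.654 × 10^-3 mol (1:1 ratio)
n(NaOH) in the whole flask = 2.654 × 10^-3 × 500.0/20.00 = 0.06636 mol
mass of NaOH = 0.06636 × 40.00 = 2.654 g
% NaOH = 2.654 / 3.149 × 100 = 84.29 %

84.29 %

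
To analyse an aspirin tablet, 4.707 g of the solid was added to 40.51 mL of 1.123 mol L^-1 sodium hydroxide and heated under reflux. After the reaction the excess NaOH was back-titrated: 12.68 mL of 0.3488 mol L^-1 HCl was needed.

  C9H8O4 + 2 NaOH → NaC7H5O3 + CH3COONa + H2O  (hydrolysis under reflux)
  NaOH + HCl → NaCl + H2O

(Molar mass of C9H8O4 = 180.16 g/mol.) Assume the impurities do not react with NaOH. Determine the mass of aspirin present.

n(NaOH) added = 0.04051 × 1.123 = 0.04549 mol
n(HCl) used in back-titration = 0.01268 × 0.3488 = 4.423 × 10^-3 mol
n(NaOH) left over = 4.423 × 10^-3 mol (1:1 ratio)
n(NaOH) consumed by analyte = 0.04549 − 4.423 × 10^-3 = 0.04107 mol
From the 1:2 ratio, n(C9H8O4) = 1/2 × 0.04107 = 0.02053 mol
mass of C9H8O4 = 0.02053 × 180.16 = 3.700 g

3.700 g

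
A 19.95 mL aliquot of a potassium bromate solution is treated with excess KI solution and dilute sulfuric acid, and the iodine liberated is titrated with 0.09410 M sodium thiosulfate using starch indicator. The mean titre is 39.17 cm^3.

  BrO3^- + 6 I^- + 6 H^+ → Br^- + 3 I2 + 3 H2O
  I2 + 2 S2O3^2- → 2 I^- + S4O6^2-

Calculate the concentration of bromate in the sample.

0.03079 M

n(S2O3^2-) = 0.03917 × 0.09410 = 3.686 × 10^-3 mol
n(I2) = n(S2O3^2-)/2 = 1.843 × 10^-3 mol
From the 1:3 ratio, n(BrO3^-) in the aliquot = 1/3 × 1.843 × 10^-3 = 6.143 × 10^-4 mol
[BrO3^-] = 6.143 × 10^-4 / 0.01995 = 0.03079 mol/L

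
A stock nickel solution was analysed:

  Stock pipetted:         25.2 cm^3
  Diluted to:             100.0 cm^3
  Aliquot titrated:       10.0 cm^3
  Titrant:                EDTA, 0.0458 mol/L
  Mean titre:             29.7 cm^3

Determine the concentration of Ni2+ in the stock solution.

Ni^2+ + EDTA^4- → [Ni(EDTA)]^2-
n(EDTA) = 0.0297 × 0.0458 = 1.36 × 10^-3 mol
n(Ni2+) in the aliquot = 1.36 × 10^-3 mol (1:1 ratio)
[Ni2+]_dilute = 1.36 × 10^-3 / 0.0100 = 0.136 mol/L
Dilution factor = 100.0 / 25.2 = 3.968
[Ni2+]_stock = 0.136 × 3.968 = 0.540 mol/L

0.540 mol/L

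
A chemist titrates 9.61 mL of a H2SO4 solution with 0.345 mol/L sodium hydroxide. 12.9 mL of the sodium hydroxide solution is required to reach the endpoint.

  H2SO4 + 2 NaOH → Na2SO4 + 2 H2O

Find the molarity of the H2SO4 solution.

n(NaOH) = 0.0129 L × 0.345 mol/L = 4.45 × 10^-3 mol
From the 1:2 mole ratio, n(H2SO4) = 1/2 × 4.45 × 10^-3 = 2.23 × 10^-3 mol
[H2SO4] = 2.23 × 10^-3 mol / 0.00961 L = 0.232 mol/L

0.232 mol/L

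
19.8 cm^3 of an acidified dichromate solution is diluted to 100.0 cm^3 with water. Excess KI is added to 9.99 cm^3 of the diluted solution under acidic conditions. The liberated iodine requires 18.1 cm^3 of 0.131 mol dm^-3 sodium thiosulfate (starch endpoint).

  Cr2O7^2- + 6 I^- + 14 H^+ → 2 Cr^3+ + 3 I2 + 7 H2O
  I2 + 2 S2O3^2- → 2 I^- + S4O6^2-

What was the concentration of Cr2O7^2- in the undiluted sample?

0.200 mol/L

n(S2O3^2-) = 0.0181 × 0.131 = 2.37 × 10^-3 mol
n(I2) = n(S2O3^2-)/2 = 1.19 × 10^-3 mol
From the 1:3 ratio, n(Cr2O7^2-) in the aliquot = 1/3 × 1.19 × 10^-3 = 3.95 × 10^-4 mol
[Cr2O7^2-]_dilute = 3.95 × 10^-4 / 0.00999 = 0.0396 mol/L
[Cr2O7^2-]_original = 0.0396 × 100.0/19.8 = 0.200 mol/L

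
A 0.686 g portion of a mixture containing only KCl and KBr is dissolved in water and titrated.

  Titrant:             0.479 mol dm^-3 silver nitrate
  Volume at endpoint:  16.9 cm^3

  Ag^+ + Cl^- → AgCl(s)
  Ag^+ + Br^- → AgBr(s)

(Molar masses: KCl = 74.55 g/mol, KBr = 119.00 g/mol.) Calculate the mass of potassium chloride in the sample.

n(AgNO3) = 0.0169 × 0.479 = 8.10 × 10^-3 mol
Let x = n(KCl), y = n(KBr).
Titrant: 1x + 1y = 8.10 × 10^-3;  mass: 74.55x + 119.00y = 0.686
Solving, x = 6.24 × 10^-3 mol, y = 1.86 × 10^-3 mol
mass of KCl = 6.24 × 10^-3 × 74.55 = 0.465 g

0.465 g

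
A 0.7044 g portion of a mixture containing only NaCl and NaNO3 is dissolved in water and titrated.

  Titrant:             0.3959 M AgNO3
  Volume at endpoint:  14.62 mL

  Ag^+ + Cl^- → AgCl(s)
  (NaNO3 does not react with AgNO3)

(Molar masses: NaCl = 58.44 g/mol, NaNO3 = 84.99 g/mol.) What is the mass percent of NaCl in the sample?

48.02 %

n(AgNO3) = 0.01462 × 0.3959 = 5.788 × 10^-3 mol
Let x = n(NaCl), y = n(NaNO3).
Titrant: 1x = 5.788 × 10^-3;  mass: 58.44x + 84.99y = 0.7044
Solving, x = 5.788 × 10^-3 mol, y = 4.308 × 10^-3 mol
mass of NaCl = 5.788 × 10^-3 × 58.44 = 0.3383 g
% NaCl = 0.3383 / 0.7044 × 100 = 48.02 %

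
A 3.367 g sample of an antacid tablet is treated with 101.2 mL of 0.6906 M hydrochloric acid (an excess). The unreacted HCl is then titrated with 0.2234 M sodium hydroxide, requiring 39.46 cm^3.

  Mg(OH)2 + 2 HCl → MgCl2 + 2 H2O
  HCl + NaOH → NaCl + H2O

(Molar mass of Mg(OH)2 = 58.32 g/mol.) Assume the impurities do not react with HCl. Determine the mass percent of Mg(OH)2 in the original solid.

52.89 %

n(HCl) added = 0.1012 × 0.6906 = 0.06989 mol
n(NaOH) used in back-titration = 0.03946 × 0.2234 = 8.815 × 10^-3 mol
n(HCl) left over = 8.815 × 10^-3 mol (1:1 ratio)
n(HCl) consumed by analyte = 0.06989 − 8.815 × 10^-3 = 0.06107 mol
From the 1:2 ratio, n(Mg(OH)2) = 1/2 × 0.06107 = 0.03054 mol
mass of Mg(OH)2 = 0.03054 × 58.32 = 1.781 g
% Mg(OH)2 = 1.781 / 3.367 × 100 = 52.89 %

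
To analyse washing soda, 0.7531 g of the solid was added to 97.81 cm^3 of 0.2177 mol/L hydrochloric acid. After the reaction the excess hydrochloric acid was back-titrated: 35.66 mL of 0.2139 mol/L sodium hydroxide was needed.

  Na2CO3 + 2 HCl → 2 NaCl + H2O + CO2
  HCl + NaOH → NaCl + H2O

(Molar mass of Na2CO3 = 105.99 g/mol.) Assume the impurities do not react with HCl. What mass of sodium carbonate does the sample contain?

n(HCl) added = 0.09781 × 0.2177 = 0.02129 mol
n(NaOH) used in back-titration = 0.03566 × 0.2139 = 7.628 × 10^-3 mol
n(HCl) left over = 7.628 × 10^-3 mol (1:1 ratio)
n(HCl) consumed by analyte = 0.02129 − 7.628 × 10^-3 = 0.01367 mol
From the 1:2 ratio, n(Na2CO3) = 1/2 × 0.01367 = 6.833 × 10^-3 mol
mass of Na2CO3 = 6.833 × 10^-3 × 105.99 = 0.7242 g

0.7242 g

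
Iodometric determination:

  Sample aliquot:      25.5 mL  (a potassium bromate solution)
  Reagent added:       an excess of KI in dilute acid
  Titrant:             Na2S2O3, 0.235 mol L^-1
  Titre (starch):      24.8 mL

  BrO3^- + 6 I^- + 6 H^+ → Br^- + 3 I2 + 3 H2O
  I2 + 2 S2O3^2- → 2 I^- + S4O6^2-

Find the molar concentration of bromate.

n(S2O3^2-) = 0.0248 × 0.235 = 5.83 × 10^-3 mol
n(I2) = n(S2O3^2-)/2 = 2.91 × 10^-3 mol
From the 1:3 ratio, n(BrO3^-) in the aliquot = 1/3 × 2.91 × 10^-3 = 9.71 × 10^-4 mol
[BrO3^-] = 9.71 × 10^-4 / 0.0255 = 0.0381 mol/L

0.0381 mol/L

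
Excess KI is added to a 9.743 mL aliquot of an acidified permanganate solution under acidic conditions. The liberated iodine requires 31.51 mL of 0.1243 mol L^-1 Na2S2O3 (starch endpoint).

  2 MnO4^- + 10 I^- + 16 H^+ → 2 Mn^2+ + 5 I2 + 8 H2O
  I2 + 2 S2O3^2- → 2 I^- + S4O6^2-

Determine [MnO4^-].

0.08040 mol/L

n(S2O3^2-) = 0.03151 × 0.1243 = 3.917 × 10^-3 mol
n(I2) = n(S2O3^2-)/2 = 1.958 × 10^-3 mol
From the 2:5 ratio, n(MnO4^-) in the aliquot = 2/5 × 1.958 × 10^-3 = 7.833 × 10^-4 mol
[MnO4^-] = 7.833 × 10^-4 / 0.009743 = 0.08040 mol/L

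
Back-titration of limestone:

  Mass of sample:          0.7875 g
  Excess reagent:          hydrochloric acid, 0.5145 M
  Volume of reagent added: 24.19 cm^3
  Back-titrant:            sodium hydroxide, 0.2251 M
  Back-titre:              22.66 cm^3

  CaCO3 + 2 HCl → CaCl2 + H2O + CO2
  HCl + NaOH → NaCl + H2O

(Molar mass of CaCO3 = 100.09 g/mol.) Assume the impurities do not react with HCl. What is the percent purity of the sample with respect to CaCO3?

46.68 %

n(HCl) added = 0.02419 × 0.5145 = 0.01245 mol
n(NaOH) used in back-titration = 0.02266 × 0.2251 = 5.101 × 10^-3 mol
n(HCl) left over = 5.101 × 10^-3 mol (1:1 ratio)
n(HCl) consumed by analyte = 0.01245 − 5.101 × 10^-3 = 7.345 × 10^-3 mol
From the 1:2 ratio, n(CaCO3) = 1/2 × 7.345 × 10^-3 = 3.672 × 10^-3 mol
mass of CaCO3 = 3.672 × 10^-3 × 100.09 = 0.3676 g
% CaCO3 = 0.3676 / 0.7875 × 100 = 46.68 %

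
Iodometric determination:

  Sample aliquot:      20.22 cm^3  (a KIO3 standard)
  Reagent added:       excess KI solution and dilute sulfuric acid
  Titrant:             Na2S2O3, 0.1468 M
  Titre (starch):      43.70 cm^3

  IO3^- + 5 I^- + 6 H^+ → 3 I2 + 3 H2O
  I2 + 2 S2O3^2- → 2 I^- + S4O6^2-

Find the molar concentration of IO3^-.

n(S2O3^2-) = 0.04370 × 0.1468 = 6.415 × 10^-3 mol
n(I2) = n(S2O3^2-)/2 = 3.208 × 10^-3 mol
From the 1:3 ratio, n(IO3^-) in the aliquot = 1/3 × 3.208 × 10^-3 = 1.069 × 10^-3 mol
[IO3^-] = 1.069 × 10^-3 / 0.02022 = 0.05288 mol/L

0.05288 M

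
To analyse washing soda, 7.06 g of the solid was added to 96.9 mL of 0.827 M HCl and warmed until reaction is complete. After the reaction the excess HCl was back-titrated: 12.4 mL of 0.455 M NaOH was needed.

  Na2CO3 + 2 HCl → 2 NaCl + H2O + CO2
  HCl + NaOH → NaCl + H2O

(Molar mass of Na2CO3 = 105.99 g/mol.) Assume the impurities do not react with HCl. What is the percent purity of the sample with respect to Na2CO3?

n(HCl) added = 0.0969 × 0.827 = 0.0801 mol
n(NaOH) used in back-titration = 0.0124 × 0.455 = 5.64 × 10^-3 mol
n(HCl) left over = 5.64 × 10^-3 mol (1:1 ratio)
n(HCl) consumed by analyte = 0.0801 − 5.64 × 10^-3 = 0.0745 mol
From the 1:2 ratio, n(Na2CO3) = 1/2 × 0.0745 = 0.0372 mol
mass of Na2CO3 = 0.0372 × 105.99 = 3.95 g
% Na2CO3 = 3.95 / 7.06 × 100 = 55.9 %

55.9 %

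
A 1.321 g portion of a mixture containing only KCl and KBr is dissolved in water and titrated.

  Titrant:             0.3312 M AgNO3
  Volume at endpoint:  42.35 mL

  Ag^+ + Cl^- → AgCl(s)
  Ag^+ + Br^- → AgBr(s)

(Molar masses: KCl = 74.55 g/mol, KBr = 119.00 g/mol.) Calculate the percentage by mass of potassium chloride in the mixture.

44.20 %

n(AgNO3) = 0.04235 × 0.3312 = 0.01403 mol
Let x = n(KCl), y = n(KBr).
Titrant: 1x + 1y = 0.01403;  mass: 74.55x + 119.00y = 1.321
Solving, x = 7.832 × 10^-3 mol, y = 6.194 × 10^-3 mol
mass of KCl = 7.832 × 10^-3 × 74.55 = 0.5839 g
% KCl = 0.5839 / 1.321 × 100 = 44.20 %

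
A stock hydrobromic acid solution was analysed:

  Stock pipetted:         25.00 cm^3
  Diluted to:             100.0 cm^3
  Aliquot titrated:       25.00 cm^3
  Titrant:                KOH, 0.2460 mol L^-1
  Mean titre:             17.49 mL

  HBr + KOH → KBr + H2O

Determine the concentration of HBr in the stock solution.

n(KOH) = 0.01749 × 0.2460 = 4.303 × 10^-3 mol
n(HBr) in the aliquot = 4.303 × 10^-3 mol (1:1 ratio)
[HBr]_dilute = 4.303 × 10^-3 / 0.02500 = 0.1721 mol/L
Dilution factor = 100.0 / 25.00 = 4.000
[HBr]_stock = 0.1721 × 4.000 = 0.6884 mol/L

0.6884 mol/L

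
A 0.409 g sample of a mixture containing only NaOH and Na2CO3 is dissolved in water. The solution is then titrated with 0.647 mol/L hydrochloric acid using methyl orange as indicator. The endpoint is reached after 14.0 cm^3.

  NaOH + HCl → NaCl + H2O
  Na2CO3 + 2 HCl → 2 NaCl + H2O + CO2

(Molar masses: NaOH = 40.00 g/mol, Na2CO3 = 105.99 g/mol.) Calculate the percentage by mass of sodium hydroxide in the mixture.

n(HCl) = 0.0140 × 0.647 = 9.06 × 10^-3 mol
Let x = n(NaOH), y = n(Na2CO3).
Titrant: 1x + 2y = 9.06 × 10^-3;  mass: 40.00x + 105.99y = 0.409
Solving, x = 5.47 × 10^-3 mol, y = 1.80 × 10^-3 mol
mass of NaOH = 5.47 × 10^-3 × 40.00 = 0.219 g
% NaOH = 0.219 / 0.409 × 100 = 53.5 %

53.5 %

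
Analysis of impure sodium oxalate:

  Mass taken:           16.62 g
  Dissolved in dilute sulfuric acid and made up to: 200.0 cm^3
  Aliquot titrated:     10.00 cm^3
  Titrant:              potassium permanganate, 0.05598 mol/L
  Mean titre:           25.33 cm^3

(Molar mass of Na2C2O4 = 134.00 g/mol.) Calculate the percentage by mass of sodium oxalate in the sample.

57.16 %

2 MnO4^- + 5 C2O4^2- + 16 H^+ → 2 Mn^2+ + 10 CO2 + 8 H2O
n(KMnO4) per titration = 0.02533 × 0.05598 = 1.418 × 10^-3 mol
From the 5:2 ratio, n(Na2C2O4) in each aliquot = 5/2 × 1.418 × 10^-3 = 3.545 × 10^-3 mol
n(Na2C2O4) in the whole flask = 3.545 × 10^-3 × 200.0/10.00 = 0.07090 mol
mass of Na2C2O4 = 0.07090 × 134.00 = 9.500 g
% Na2C2O4 = 9.500 / 16.62 × 100 = 57.16 %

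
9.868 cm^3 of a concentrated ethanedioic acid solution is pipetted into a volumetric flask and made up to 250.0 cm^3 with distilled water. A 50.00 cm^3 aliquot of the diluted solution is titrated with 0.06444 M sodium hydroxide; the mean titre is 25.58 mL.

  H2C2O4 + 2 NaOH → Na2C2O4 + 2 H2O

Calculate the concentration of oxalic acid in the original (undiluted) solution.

0.4176 M

n(NaOH) = 0.02558 × 0.06444 = 1.648 × 10^-3 mol
From the 1:2 ratio, n(H2C2O4) in the aliquot = 1/2 × 1.648 × 10^-3 = 8.242 × 10^-4 mol
[H2C2O4]_dilute = 8.242 × 10^-4 / 0.05000 = 0.01648 mol/L
Dilution factor = 250.0 / 9.868 = 25.33
[H2C2O4]_stock = 0.01648 × 25.33 = 0.4176 mol/L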